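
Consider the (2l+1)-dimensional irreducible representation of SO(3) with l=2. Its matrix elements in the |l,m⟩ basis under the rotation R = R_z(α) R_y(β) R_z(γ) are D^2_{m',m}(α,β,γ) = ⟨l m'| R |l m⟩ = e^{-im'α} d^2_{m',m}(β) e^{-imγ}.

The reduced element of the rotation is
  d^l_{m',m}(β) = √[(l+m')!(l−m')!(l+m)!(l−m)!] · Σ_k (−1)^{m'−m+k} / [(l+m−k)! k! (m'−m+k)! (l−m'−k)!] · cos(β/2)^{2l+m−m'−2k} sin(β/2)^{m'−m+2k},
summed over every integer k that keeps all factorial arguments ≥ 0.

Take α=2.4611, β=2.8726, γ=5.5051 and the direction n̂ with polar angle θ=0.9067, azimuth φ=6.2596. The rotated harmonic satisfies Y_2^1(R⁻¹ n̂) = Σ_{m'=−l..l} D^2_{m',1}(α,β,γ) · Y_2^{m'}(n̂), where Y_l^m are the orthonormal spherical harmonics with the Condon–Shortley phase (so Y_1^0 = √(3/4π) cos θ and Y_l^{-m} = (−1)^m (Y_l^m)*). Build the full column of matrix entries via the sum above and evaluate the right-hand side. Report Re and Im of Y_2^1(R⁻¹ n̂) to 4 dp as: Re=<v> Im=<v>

Re=0.3810 Im=-0.0209

Need the full column D^2_{m',1} for m'=−2..2 at α=2.4611, β=2.8726, γ=5.5051.
cos(β/2)=0.134091, sin(β/2)=0.990969
d^2_{-2,1}: single k=3 term ⇒ +0.260982;  D = +0.217886-0.143657i
d^2_{-1,1}: k∈[2..3] ⇒ +0.052971 -0.964362 = -0.911391;  D = +0.907054+0.088804i
d^2_{0,1}: k∈[1..2] ⇒ +0.005852 -0.319636 = -0.313784;  D = -0.223495-0.220250i
d^2_{1,1}: k∈[0..1] ⇒ +0.000323 -0.052971 = -0.052648;  D = +0.005896+0.052317i
d^2_{2,1}: single k=0 term ⇒ -0.004778;  D = +0.002572-0.004027i
Y_2^{m'}(θ=0.9067,φ=6.2596) and Σ D·Y over m':
  (+0.2179-0.1437i)·(+0.2393+0.0113i)  (+0.9071+0.0888i)·(+0.3749+0.0088i)  (-0.2235-0.2203i)·(+0.0440+0.0000i)  (+0.0059+0.0523i)·(-0.3749+0.0088i)  (+0.0026-0.0040i)·(+0.2393-0.0113i)
Y_2^1(R⁻¹ n̂) = +0.381040-0.020855i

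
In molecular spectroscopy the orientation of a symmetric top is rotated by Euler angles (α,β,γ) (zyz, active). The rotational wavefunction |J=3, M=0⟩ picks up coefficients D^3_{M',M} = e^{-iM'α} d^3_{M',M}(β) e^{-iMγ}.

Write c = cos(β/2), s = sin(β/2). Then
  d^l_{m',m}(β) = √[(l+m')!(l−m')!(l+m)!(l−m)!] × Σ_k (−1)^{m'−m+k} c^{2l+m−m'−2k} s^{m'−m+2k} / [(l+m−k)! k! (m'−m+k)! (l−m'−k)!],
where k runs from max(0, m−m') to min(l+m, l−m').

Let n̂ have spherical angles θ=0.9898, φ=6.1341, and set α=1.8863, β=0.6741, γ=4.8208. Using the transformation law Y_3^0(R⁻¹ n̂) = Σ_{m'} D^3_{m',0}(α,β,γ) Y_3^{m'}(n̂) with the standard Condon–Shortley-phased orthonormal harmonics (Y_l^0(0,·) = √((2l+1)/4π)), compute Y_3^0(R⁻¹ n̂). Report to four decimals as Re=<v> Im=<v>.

Re=-0.2045 Im=0.0000

Need the full column D^3_{m',0} for m'=−3..3 at α=1.8863, β=0.6741, γ=4.8208.
cos(β/2)=0.943734, sin(β/2)=0.330705
d^3_{-3,0}: single k=3 term ⇒ +0.135952;  D = +0.110309-0.079466i
d^3_{-2,0}: k∈[2..3] ⇒ +0.475160 -0.058347 = +0.416813;  D = -0.336549-0.245902i
d^3_{-1,0}: k∈[1..3] ⇒ +0.857590 -0.315923 +0.012931 = +0.554598;  D = -0.172089+0.527223i
d^3_{0,0}: k∈[0..3] ⇒ +0.706478 -0.780768 +0.095874 -0.001308 = +0.020277;  D = +0.020277+0.000000i
d^3_{1,0}: k∈[0..2] ⇒ -0.857590 +0.315923 -0.012931 = -0.554598;  D = +0.172089+0.527223i
d^3_{2,0}: k∈[0..1] ⇒ +0.475160 -0.058347 = +0.416813;  D = -0.336549+0.245902i
d^3_{3,0}: single k=0 term ⇒ -0.135952;  D = -0.110309-0.079466i
Y_3^{m'}(θ=0.9898,φ=6.1341) and Σ D·Y over m':
  (+0.1103-0.0795i)·(+0.2197+0.1054i)  (-0.3365-0.2459i)·(+0.3747+0.1151i)  (-0.1721+0.5272i)·(+0.1352+0.0203i)  (+0.0203+0.0000i)·(-0.3060+0.0000i)  (+0.1721+0.5272i)·(-0.1352+0.0203i)  (-0.3365+0.2459i)·(+0.3747-0.1151i)  (-0.1103-0.0795i)·(-0.2197+0.1054i)
Y_3^0(R⁻¹ n̂) = -0.204492-0.000000i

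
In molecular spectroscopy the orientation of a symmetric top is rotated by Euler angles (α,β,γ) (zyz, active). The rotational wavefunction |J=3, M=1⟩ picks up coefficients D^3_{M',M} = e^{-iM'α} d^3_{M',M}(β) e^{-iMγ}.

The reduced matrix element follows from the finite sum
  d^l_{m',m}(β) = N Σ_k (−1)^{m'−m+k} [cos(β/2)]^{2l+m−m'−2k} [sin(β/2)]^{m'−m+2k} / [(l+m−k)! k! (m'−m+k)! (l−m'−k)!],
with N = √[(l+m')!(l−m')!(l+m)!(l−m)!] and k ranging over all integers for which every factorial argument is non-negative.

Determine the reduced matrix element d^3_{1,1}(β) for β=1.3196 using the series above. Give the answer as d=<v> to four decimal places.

d=-0.3994

d^3_{1,1}(β=1.3196) via the finite sum:
c=cos(1.319600/2)=0.790115, s=sin(1.319600/2)=0.612959; N=√[24·2·24·2]=48.000000
Admissible k: 0..2 (factorial args all ≥0)
  k=0: (−1)^0·48.0000/(48)·0.7901^6·0.6130^0 = +0.243300
  k=1: (−1)^1·48.0000/(6)·0.7901^4·0.6130^2 = -1.171422
  k=2: (−1)^2·48.0000/(8)·0.7901^2·0.6130^4 = +0.528758
d^3_{1,1}(1.3196) = +0.243300 -1.171422 +0.528758 = -0.399365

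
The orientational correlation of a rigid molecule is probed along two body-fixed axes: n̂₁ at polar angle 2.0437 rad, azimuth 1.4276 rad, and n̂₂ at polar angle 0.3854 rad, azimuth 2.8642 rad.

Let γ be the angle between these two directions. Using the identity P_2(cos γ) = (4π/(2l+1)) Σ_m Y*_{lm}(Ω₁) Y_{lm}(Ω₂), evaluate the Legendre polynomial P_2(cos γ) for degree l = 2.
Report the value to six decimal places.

-0.286482

Addition theorem: P_2(cos γ) = (4π/5) Σ_m Y*_{lm}(Ω₁) Y_{lm}(Ω₂), m = −2…2:
  m=-2: (-0.293670+0.086482i) × (+0.046402+0.028756i) = -0.016114-0.004432i  (running Σ = -0.016114-0.004432i)
  m=-1: (-0.044704-0.310050i) × (-0.258833-0.073698i) = -0.011279+0.083546i  (running Σ = -0.027393+0.079114i)
  m=0: (-0.119102-0.000000i) × (+0.497067+0.000000i) = -0.059202-0.000000i  (running Σ = -0.086595+0.079114i)
  m=1: (+0.044704-0.310050i) × (+0.258833-0.073698i) = -0.011279-0.083546i  (running Σ = -0.097874-0.004432i)
  m=2: (-0.293670-0.086482i) × (+0.046402-0.028756i) = -0.016114+0.004432i  (running Σ = -0.113988-0.000000i)
Accumulated sum -0.113988-0.000000i; after 4π/(2l+1) scaling, -0.286482-0.000000i ⇒ P_2 = -0.286482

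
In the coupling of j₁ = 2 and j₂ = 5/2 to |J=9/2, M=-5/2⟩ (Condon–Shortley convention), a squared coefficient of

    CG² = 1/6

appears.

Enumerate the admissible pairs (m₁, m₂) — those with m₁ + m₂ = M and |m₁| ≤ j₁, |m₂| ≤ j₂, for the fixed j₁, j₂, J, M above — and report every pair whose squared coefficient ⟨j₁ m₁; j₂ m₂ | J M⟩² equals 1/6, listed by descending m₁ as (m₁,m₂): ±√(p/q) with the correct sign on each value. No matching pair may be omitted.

(0,-5/2): +√(1/6)

Admissible pairs with m₁+m₂ = M = -5/2: (-2,-1/2), (-1,-3/2), (0,-5/2)
  (m₁,m₂)=(0,-5/2): CG² = 1/6, CG = +√(1/6)   ← matches the target
  (m₁,m₂)=(-1,-3/2): CG² = 5/9, CG = +√(5/9)
  (m₁,m₂)=(-2,-1/2): CG² = 5/18, CG = +√(5/18)
Pairs with CG² = 1/6: (0,-5/2): +√(1/6)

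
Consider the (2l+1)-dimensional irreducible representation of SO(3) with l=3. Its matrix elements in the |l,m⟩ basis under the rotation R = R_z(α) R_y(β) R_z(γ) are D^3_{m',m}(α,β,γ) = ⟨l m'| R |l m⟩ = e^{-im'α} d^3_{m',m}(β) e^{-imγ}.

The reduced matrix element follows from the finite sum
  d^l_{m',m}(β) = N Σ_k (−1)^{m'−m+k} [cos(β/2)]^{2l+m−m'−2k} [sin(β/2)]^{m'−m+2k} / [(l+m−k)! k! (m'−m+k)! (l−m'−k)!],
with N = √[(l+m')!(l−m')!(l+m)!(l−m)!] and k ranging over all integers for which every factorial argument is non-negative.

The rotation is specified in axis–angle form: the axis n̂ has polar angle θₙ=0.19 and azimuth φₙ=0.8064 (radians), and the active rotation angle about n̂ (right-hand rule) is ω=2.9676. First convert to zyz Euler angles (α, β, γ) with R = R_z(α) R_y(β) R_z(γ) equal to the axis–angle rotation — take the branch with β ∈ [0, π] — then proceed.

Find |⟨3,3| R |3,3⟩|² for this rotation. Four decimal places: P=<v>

Axis–angle → zyz. n̂ = (sinθₙcosφₙ, sinθₙsinφₙ, cosθₙ) = (+0.130710, +0.136318, +0.982004), ω = 2.9676.
R = I cosω + sinω [n̂]ₓ + (1−cosω) n̂n̂ᵀ gives
  R = [-0.950989, -0.134634, +0.278375; +0.205368, -0.948017, +0.243081; +0.231178, +0.288337, +0.929203]
β = atan2(√(R₁₃²+R₂₃²), R₃₃) = 0.378545; α = atan2(R₂₃, R₁₃) mod 2π = 0.717818; γ = atan2(R₃₂, −R₃₁) mod 2π = 2.246610
D^3_{3,3}(0.7178,0.3785,2.2466) = e^{-i·3·0.7178}·d^3_{3,3}(0.3785)·e^{-i·3·2.2466}. Compute d first:
c=cos(0.378545/2)=0.982141, s=sin(0.378545/2)=0.188145; N=√[720·1·720·1]=720.000000
k: max(0,(3)−(3))=0 … min(3+(3),3−(3))=0
  k=0: (−1)^0·720.0000/(720)·0.9821^6·0.1881^0 = +0.897520
d^3_{3,3}(0.3785) = +0.897520
|D^3_{3,3}|² = |d^3_{3,3}(β)|² = (+0.897520)² = 0.805541 (the z-rotation phases have unit modulus)

P=0.8055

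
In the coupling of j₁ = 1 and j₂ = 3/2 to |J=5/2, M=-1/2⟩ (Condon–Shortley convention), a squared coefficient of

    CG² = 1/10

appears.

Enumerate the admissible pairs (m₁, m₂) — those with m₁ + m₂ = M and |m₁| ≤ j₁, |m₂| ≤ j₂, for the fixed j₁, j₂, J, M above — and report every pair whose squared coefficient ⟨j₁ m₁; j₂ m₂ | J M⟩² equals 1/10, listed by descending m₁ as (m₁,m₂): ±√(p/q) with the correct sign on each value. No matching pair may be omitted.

(1,-3/2): +√(1/10)

Admissible pairs with m₁+m₂ = M = -1/2: (-1,1/2), (0,-1/2), (1,-3/2)
  (m₁,m₂)=(1,-3/2): CG² = 1/10, CG = +√(1/10)   ← matches the target
  (m₁,m₂)=(0,-1/2): CG² = 3/5, CG = +√(3/5)
  (m₁,m₂)=(-1,1/2): CG² = 3/10, CG = +√(3/10)
Pairs with CG² = 1/10: (1,-3/2): +√(1/10)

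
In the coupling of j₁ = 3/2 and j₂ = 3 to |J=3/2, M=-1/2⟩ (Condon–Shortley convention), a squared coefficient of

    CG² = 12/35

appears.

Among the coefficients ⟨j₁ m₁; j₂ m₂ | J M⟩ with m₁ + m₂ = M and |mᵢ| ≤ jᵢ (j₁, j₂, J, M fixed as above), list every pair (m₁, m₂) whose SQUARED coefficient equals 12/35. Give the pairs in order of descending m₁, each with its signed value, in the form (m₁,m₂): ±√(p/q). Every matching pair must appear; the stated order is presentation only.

Admissible pairs with m₁+m₂ = M = -1/2: (-3/2,1), (-1/2,0), (1/2,-1), (3/2,-2)
  (m₁,m₂)=(3/2,-2): CG² = 2/7, CG = +√(2/7)
  (m₁,m₂)=(1/2,-1): CG² = 12/35, CG = −√(12/35)   ← matches the target
  (m₁,m₂)=(-1/2,0): CG² = 9/35, CG = +√(9/35)
  (m₁,m₂)=(-3/2,1): CG² = 4/35, CG = −√(4/35)
Pairs with CG² = 12/35: (1/2,-1): −√(12/35)

(1/2,-1): −√(12/35)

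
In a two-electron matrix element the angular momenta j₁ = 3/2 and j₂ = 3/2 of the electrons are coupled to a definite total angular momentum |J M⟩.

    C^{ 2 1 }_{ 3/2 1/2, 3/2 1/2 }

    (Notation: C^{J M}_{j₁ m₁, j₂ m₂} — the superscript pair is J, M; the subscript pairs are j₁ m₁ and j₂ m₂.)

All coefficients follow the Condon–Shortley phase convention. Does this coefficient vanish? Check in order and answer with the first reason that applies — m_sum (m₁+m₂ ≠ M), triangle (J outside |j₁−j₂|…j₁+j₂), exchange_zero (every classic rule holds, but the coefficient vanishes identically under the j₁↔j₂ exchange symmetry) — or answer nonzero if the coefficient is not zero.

m-sum: m₁+m₂ = 1/2+1/2 = 1, M = 1  ✓
triangle: |j₁−j₂| = 0 ≤ J = 2 ≤ j₁+j₂ = 3  ✓
exchange: j₁=j₂ and m₁=m₂, and (−1)^(j₁+j₂−J) = (−1)^1 = −1 forces ⟨j₁m₁;j₂m₂|JM⟩ = −⟨j₂m₂;j₁m₁|JM⟩ = −⟨j₁m₁;j₂m₂|JM⟩ ⇒ the coefficient vanishes identically
Racah sum check: Σ_k collapses to 0 ⇒ CG = 0

exchange_zero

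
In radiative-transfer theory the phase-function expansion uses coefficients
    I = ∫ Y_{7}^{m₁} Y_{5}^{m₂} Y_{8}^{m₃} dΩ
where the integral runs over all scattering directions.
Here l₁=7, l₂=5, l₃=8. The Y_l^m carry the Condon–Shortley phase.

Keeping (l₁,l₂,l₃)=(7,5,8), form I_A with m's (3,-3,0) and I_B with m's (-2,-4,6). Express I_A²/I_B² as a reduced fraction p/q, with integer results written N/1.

12/143

Shared (l₁,l₂,l₃)=(7,5,8): N and (l;000)² cancel in I_A²/I_B².
A: Δ = 4!·10!·6!/21! = 1/814773960; Racah Σ t=0..2: t=0:+1/19906560 t=1:−1/21772800 t=2:+1/232243200 = 1/116121600; ⇒ 3j(7 5 8; 3 -3 0)² = 48/46189, sgn +1
B: Δ = 4!·10!·6!/21! = 1/814773960; Racah Σ t=0..1: t=0:+1/1045094400 t=1:−1/348364800 = -1/522547200; ⇒ 3j(7 5 8; -2 -4 6)² = 4/323, sgn -1
I_A²/I_B² = (48/46189)/(4/323) = 12/143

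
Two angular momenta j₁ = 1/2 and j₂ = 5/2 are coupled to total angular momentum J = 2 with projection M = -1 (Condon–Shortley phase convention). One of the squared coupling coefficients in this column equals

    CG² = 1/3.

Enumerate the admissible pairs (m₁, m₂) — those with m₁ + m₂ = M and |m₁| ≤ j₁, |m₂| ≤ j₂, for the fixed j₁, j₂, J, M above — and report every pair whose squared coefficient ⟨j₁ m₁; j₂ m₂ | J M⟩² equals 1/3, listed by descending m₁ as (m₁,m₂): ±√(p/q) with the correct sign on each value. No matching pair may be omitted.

Admissible pairs with m₁+m₂ = M = -1: (-1/2,-1/2), (1/2,-3/2)
  (m₁,m₂)=(1/2,-3/2): CG² = 2/3, CG = +√(2/3)
  (m₁,m₂)=(-1/2,-1/2): CG² = 1/3, CG = −√(1/3)   ← matches the target
Pairs with CG² = 1/3: (-1/2,-1/2): −√(1/3)

(-1/2,-1/2): −√(1/3)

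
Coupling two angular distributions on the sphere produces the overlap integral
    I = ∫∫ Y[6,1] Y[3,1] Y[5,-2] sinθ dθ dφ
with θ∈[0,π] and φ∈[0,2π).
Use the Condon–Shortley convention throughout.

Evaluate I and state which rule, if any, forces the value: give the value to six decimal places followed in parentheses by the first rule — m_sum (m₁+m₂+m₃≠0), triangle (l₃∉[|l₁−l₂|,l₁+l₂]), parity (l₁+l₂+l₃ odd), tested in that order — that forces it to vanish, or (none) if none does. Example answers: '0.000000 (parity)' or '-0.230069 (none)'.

m-sum 0 ✓  L=14 even ✓  3≤5≤9 ✓
Π(2lᵢ+1) = 13×7×11 = 1001
triangle coeff Δ(6,3,5) = 1/675675
Σ_t [1,3]: t=1:−1/8640 t=2:+1/2304 t=3:−1/8640 = 7/34560
(3j)²=7/429 [(6 3 5; 0 0 0)], sign=-1
Σ_t [2,4]: t=2:+1/5760 t=3:−1/8640 t=4:+1/241920 = 1/16128
(3j)²=5/1001 [(6 3 5; 1 1 -2)], sign=-1
⇒ 4πI² = 35/429
I = (+1)√(35/429/(4π)) = 0.08057502
No selection rule forces the value: the integral is nonzero (none).

0.080575 (none)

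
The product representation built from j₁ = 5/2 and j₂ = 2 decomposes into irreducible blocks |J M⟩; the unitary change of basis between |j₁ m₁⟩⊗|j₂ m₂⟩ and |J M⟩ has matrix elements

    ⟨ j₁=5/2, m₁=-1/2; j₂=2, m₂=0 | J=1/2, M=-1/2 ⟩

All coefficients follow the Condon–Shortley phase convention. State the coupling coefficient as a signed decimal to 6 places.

√[2·4!1!0!/6! · 2!3!2!2!0!1!] = √(16/5)
  +(−1)^2/∏(2,2,1,0,0,0)! = 1/4  (running 1/4)
⟨..|..⟩ = √(16/5)·(1/4) = +0.447214

+√(1/5) = +0.447214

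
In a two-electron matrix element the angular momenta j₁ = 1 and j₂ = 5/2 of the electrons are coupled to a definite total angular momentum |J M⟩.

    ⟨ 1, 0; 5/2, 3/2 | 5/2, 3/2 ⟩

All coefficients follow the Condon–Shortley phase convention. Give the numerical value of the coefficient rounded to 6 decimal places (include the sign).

-0.507093  (= −√(9/35))

triangle: 1!*1!*4!/7! = 24/5040
(j±m)!: 1!*1!*4!*1!*4!*1! = 576
prefactor² = (2J+1)*Δ*N² = 576/35
  k=0: +1/(0!*1!*1!*4!*0!*0!) = 1/24
  k=1: −1/(1!*0!*0!*3!*1!*1!) = -1/6
Σ = -1/8  ⇒  CG² = 576/35*(-1/8)² = 9/35
CG = −√(9/35) = -0.507093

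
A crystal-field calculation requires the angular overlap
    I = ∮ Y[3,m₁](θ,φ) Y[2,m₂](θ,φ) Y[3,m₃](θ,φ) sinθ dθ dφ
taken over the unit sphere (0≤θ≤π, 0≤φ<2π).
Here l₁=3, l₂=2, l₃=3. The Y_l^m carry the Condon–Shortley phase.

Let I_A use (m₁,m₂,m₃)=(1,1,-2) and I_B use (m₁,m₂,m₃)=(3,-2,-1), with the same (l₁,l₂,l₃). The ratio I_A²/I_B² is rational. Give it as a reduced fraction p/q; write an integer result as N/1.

3/2

Same 3,2,3: normalisation and zero-m 3j drop out of the ratio.
A: Δ: 2! 4! 2! / 9! → 1/3780; sum: t=1:−1/12 t=2:+1/48 = -1/16; 3j²(3 2 3; 1 1 -2) = Δ·Π!·Σ² = 1/28  (sign +1)
B: Δ: 2! 4! 2! / 9! → 1/3780; sum: t=0:+1/96 = 1/96; 3j²(3 2 3; 3 -2 -1) = Δ·Π!·Σ² = 1/42  (sign +1)
I_A²/I_B² = (1/28)/(1/42) = 3/2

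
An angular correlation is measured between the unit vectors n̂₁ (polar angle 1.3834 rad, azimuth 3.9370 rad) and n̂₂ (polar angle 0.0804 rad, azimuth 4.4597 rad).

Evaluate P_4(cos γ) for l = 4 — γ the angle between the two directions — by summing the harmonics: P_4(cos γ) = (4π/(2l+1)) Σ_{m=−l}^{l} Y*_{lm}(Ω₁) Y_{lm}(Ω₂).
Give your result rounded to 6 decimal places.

0.151161

Addition theorem: P_4(cos γ) = (4π/9) Σ_m Y*_{lm}(Ω₁) Y_{lm}(Ω₂), m = −4…4:
  term(m=-4) = (-0.000004, -0.000007)   from Y*(Ω₁)=(-0.412016, -0.016505), Y(Ω₂)=(0.000010, 0.000016)
  term(m=-3) = (0.000000, -0.000143)   from Y*(Ω₁)=(0.161004, -0.151614), Y(Ω₂)=(0.000444, -0.000469)
  term(m=-2) = (-0.001575, 0.002717)   from Y*(Ω₁)=(0.004893, -0.244410), Y(Ω₂)=(-0.011243, -0.006221)
  term(m=-1) = (-0.030984, 0.017852)   from Y*(Ω₁)=(0.167119, 0.170498), Y(Ω₂)=(-0.037446, 0.145024)
  term(m=+0) = (0.173387, 0.000000)   from Y*(Ω₁)=(0.211668, -0.000000), Y(Ω₂)=(0.819145, 0.000000)
  term(m=+1) = (-0.030984, -0.017852)   from Y*(Ω₁)=(-0.167119, 0.170498), Y(Ω₂)=(0.037446, 0.145024)
  term(m=+2) = (-0.001575, -0.002717)   from Y*(Ω₁)=(0.004893, 0.244410), Y(Ω₂)=(-0.011243, 0.006221)
  term(m=+3) = (0.000000, 0.000143)   from Y*(Ω₁)=(-0.161004, -0.151614), Y(Ω₂)=(-0.000444, -0.000469)
  term(m=+4) = (-0.000004, 0.000007)   from Y*(Ω₁)=(-0.412016, 0.016505), Y(Ω₂)=(0.000010, -0.000016)
Total Σ_m = (0.108261, -0.000000). Multiply by 1.396263: (0.151161, -0.000000). P_4(cos γ) = 0.151161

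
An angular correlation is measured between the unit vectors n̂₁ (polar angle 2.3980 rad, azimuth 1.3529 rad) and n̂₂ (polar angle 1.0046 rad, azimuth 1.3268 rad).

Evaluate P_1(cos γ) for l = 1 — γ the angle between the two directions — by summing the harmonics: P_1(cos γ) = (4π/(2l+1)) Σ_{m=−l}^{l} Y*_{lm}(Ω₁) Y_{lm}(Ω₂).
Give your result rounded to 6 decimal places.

Expand P_1 via completeness: Σ_{m} conj(Y_{1,m}) at Ω₁ times Y_{1,m} at Ω₂ —
  term(m=-1) = (0.068171, 0.001780)   from Y*(Ω₁)=(0.050559, 0.228347), Y(Ω₂)=(0.070440, -0.282942)
  term(m=+0) = (-0.094259, -0.000000)   from Y*(Ω₁)=(-0.359632, -0.000000), Y(Ω₂)=(0.262099, 0.000000)
  term(m=+1) = (0.068171, -0.001780)   from Y*(Ω₁)=(-0.050559, 0.228347), Y(Ω₂)=(-0.070440, -0.282942)
Total Σ_m = (0.042082, 0.000000). Multiply by 4.188790: (0.176273, 0.000000). P_1(cos γ) = 0.176273

0.176273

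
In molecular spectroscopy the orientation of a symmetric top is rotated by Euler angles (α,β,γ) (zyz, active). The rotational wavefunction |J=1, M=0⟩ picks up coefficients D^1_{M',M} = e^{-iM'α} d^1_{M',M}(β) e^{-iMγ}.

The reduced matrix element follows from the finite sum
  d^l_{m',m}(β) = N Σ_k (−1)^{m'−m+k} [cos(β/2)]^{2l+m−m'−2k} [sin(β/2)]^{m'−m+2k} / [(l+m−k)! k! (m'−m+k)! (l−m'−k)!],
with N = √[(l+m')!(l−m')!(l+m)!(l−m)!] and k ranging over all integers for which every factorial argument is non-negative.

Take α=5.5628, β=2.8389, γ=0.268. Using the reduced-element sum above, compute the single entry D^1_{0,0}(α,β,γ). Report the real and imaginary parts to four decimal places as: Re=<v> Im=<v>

Re=-0.9545 Im=0.0000

D^1_{0,0}(5.5628,2.8389,0.2680) = e^{-i·0·5.5628}·d^1_{0,0}(2.8389)·e^{-i·0·0.2680}. Compute d first:
c=cos(2.838900/2)=0.150769, s=sin(2.838900/2)=0.988569; N=√[1·1·1·1]=1.000000
Admissible k: 0..1 (factorial args all ≥0)
  k=0: (−1)^0·1.0000/(1)·0.1508^2·0.9886^0 = +0.022731
  k=1: (−1)^1·1.0000/(1)·0.1508^0·0.9886^2 = -0.977269
d^1_{0,0}(2.8389) = +0.022731 -0.977269 = -0.954537
D = (+1.000000+0.000000i)·(-0.954537)·(+1.000000+0.000000i) = -0.954537+0.000000i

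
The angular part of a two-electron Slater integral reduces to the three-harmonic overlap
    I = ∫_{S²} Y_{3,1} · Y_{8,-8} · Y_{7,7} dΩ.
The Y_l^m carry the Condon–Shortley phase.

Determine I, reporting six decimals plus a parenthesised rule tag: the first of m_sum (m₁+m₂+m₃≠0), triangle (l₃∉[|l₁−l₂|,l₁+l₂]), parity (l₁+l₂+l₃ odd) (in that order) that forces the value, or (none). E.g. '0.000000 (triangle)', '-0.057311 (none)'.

m-sum 0 ✓  L=18 even ✓  5≤7≤11 ✓
Π(2lᵢ+1) = 7×17×15 = 1785
triangle coeff Δ(3,8,7) = 1/5290740
Σ_t [1,3]: t=1:−1/7257600 t=2:+1/2073600 t=3:−1/7257600 = 1/4838400
(3j)²=252/20995 [(3 8 7; 0 0 0)], sign=-1
Σ_t [0,0]: t=0:+1/22992076800 = 1/22992076800
(3j)²=91/2907 [(3 8 7; 1 -8 7)], sign=+1
⇒ 4πI² = 4116/6137
I = (-1)√(4116/6137/(4π)) = -0.23102272
No selection rule forces the value: the integral is nonzero (none).

-0.231023 (none)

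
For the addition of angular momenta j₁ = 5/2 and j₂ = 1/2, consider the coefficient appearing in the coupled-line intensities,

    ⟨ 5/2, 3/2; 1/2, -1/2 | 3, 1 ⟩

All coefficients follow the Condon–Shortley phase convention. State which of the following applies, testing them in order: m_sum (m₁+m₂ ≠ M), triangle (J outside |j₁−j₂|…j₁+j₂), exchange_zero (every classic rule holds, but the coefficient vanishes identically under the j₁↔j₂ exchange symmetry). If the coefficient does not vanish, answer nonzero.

nonzero

m-sum: m₁+m₂ = 3/2+(-1/2) = 1, M = 1  ✓
triangle: |j₁−j₂| = 2 ≤ J = 3 ≤ j₁+j₂ = 3  ✓
exchange: j₁≠j₂ or m₁≠m₂ — the exchange symmetry imposes no constraint here
value check: CG = +√(1/3) = +0.577350 ≠ 0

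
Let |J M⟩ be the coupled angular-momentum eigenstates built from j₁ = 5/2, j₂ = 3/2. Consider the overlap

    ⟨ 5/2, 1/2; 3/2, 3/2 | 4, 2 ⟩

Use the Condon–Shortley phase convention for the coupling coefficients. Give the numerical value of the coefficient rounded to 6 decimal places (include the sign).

√[9·0!5!3!/9! · 3!2!3!0!6!2!] = √(12960/7)
  +(−1)^0/∏(0,0,2,3,3,0)! = 1/72  (running 1/72)
⟨..|..⟩ = √(12960/7)·(1/72) = +0.597614

+0.597614  (= +√(5/14))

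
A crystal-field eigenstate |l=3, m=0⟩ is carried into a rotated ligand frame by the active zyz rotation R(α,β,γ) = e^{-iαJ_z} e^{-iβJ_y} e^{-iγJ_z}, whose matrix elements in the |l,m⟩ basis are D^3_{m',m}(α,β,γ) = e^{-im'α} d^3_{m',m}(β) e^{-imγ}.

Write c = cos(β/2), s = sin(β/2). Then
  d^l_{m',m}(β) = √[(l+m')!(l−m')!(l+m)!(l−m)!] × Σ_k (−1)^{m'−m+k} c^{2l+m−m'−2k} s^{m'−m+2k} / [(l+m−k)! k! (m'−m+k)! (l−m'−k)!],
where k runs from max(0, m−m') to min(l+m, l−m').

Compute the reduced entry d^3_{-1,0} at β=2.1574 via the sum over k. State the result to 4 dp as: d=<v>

d^3_{-1,0}(β=2.1574) via the finite sum:
c=cos(2.157400/2)=0.472475, s=sin(2.157400/2)=0.881344; N=√[2·24·6·6]=41.569219
k: max(0,(0)−(-1))=1 … min(3+(0),3−(-1))=3
  k=1: (−1)^0·41.5692/(12)·0.4725^5·0.8813^1 = +0.071883
  k=2: (−1)^1·41.5692/(4)·0.4725^3·0.8813^3 = -0.750385
  k=3: (−1)^2·41.5692/(12)·0.4725^1·0.8813^5 = +0.870356
d^3_{-1,0}(2.1574) = +0.071883 -0.750385 +0.870356 = +0.191855

d=0.1919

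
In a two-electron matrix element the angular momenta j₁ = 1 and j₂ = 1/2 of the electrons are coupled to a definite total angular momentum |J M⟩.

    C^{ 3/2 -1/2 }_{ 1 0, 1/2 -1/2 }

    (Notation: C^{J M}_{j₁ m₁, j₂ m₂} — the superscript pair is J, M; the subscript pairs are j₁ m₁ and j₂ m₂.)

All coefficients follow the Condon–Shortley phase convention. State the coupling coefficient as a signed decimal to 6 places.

+0.816497

√[4·0!2!1!/4! · 1!1!0!1!1!2!] = √(2/3)
  +(−1)^0/∏(0,0,1,0,1,1)! = 1  (running 1)
⟨..|..⟩ = √(2/3)·(1) = +0.816497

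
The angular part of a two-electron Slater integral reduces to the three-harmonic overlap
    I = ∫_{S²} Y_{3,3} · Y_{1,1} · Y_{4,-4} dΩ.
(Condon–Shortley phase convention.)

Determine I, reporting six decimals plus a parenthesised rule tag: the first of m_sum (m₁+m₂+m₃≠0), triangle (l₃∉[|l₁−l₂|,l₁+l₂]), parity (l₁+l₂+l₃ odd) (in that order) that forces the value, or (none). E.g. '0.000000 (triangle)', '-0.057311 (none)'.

Rules hold: Σm=0, L=8 even, 2≤4≤4.
N = 7·3·9 = 189
Δ = 0!·6!·2!/9! = 1/252
Racah Σ t=0..0: t=0:+1/36 = 1/36
⇒ 3j(3 1 4; 0 0 0)² = 4/63, sgn +1
Racah Σ t=0..0: t=0:+1/1440 = 1/1440
⇒ 3j(3 1 4; 3 1 -4)² = 1/9, sgn +1
4πI² = N·(3j₀)²·(3jₘ)² = 4/3
I = +1·√(1.33333/4π) = 0.32573501
No selection rule forces the value: the integral is nonzero (none).

0.325735 (none)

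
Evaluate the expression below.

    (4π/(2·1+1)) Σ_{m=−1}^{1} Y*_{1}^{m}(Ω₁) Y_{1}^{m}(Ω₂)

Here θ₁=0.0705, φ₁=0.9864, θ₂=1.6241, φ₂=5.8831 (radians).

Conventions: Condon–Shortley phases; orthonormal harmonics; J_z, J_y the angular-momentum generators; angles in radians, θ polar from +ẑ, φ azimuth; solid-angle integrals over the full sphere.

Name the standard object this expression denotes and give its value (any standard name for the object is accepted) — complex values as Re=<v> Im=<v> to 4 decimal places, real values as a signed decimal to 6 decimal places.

Legendre polynomial (addition theorem), -0.040255

This sum is the spherical-harmonic addition theorem: it equals the Legendre polynomial P_l(cos γ) of the angle γ between the two directions.
Term-by-term m-sum for l=1 (normalisation 4π/3 = 4.188790):
  m=-1: Y*=+0.013427+0.020298i  Y=+0.317758+0.134378i  product +0.001539+0.008254i
  m=+0: Y*=+0.487389-0.000000i  Y=-0.026032+0.000000i  product -0.012688+0.000000i
  m=+1: Y*=-0.013427+0.020298i  Y=-0.317758+0.134378i  product +0.001539-0.008254i
Total Σ_m = -0.009610+0.000000i. Multiply by 4.188790: -0.040255+0.000000i. P_1(cos γ) = -0.040255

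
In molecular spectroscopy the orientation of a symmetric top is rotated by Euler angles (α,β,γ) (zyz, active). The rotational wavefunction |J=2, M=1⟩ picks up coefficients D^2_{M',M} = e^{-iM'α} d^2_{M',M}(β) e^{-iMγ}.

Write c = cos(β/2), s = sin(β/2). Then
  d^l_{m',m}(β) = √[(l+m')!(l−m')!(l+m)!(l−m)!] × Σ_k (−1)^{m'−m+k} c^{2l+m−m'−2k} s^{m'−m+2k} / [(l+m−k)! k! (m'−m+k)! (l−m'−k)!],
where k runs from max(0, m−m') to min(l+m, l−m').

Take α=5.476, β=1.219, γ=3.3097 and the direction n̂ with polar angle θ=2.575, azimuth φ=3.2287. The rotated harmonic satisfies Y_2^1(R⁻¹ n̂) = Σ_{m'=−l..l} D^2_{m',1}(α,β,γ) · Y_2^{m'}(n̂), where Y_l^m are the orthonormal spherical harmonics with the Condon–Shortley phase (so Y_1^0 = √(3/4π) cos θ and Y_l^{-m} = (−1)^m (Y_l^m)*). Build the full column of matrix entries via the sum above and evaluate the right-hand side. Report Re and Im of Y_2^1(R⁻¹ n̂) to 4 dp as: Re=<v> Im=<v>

Need the full column D^2_{m',1} for m'=−2..2 at α=5.4760, β=1.2190, γ=3.3097.
cos(β/2)=0.819934, sin(β/2)=0.572458
d^2_{-2,1}: single k=3 term ⇒ +0.307637;  D = +0.064636+0.300771i
d^2_{-1,1}: k∈[2..3] ⇒ +0.660946 -0.107392 = +0.553554;  D = -0.310503+0.458268i
d^2_{0,1}: k∈[1..2] ⇒ +0.772958 -0.376777 = +0.396181;  D = -0.390596+0.066288i
d^2_{1,1}: k∈[0..1] ⇒ +0.451977 -0.660946 = -0.208969;  D = +0.167728+0.124641i
d^2_{2,1}: single k=0 term ⇒ -0.631118;  D = +0.078392+0.626230i
Y_2^{m'}(θ=2.575,φ=3.2287) and Σ D·Y over m':
  (+0.0646+0.3008i)·(+0.1096-0.0193i)  (-0.3105+0.4583i)·(+0.3485-0.0304i)  (-0.3906+0.0663i)·(+0.3582+0.0000i)  (+0.1677+0.1246i)·(-0.3485-0.0304i)  (+0.0784+0.6262i)·(+0.1096+0.0193i)
Y_2^1(R⁻¹ n̂) = -0.279449+0.246244i

Re=-0.2794 Im=0.2462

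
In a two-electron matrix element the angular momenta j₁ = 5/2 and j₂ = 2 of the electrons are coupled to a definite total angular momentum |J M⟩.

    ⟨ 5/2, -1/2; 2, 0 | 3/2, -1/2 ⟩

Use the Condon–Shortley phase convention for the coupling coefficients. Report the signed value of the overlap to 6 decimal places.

+0.239046

triangle: 3!·2!·1!/7! = 12/5040
(j±m)!: 2!·3!·2!·2!·1!·2! = 96
prefactor² = (2J+1)·Δ·N² = 32/35
  k=1: −1/(1!·2!·2!·1!·0!·0!) = -1/4
  k=2: +1/(2!·1!·1!·0!·1!·1!) = 1/2
Σ = 1/4  ⇒  CG² = 32/35·(1/4)² = 2/35
CG = +√(2/35) = +0.239046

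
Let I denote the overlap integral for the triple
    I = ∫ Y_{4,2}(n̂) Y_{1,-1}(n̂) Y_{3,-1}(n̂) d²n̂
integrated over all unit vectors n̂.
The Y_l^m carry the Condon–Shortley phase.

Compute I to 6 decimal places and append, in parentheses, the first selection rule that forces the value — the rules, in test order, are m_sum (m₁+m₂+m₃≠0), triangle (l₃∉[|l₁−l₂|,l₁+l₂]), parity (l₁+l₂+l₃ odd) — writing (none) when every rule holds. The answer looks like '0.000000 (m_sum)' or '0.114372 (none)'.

Rules hold: Σm=0, L=8 even, 3≤3≤5.
N = 9·3·7 = 189
Δ = 2!·6!·0!/9! = 1/252
Racah Σ t=1..1: t=1:−1/36 = -1/36
⇒ 3j(4 1 3; 0 0 0)² = 4/63, sgn +1
Racah Σ t=0..0: t=0:+1/96 = 1/96
⇒ 3j(4 1 3; 2 -1 -1)² = 5/84, sgn +1
4πI² = N·(3j₀)²·(3jₘ)² = 5/7
I = +1·√(0.714286/4π) = 0.23841361
No selection rule forces the value: the integral is nonzero (none).

0.238414 (none)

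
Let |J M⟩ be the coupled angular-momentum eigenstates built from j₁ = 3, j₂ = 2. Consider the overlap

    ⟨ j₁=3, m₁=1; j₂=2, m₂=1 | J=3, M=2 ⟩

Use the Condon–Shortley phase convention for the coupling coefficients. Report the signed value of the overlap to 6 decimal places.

-0.500000  (= −√(1/4))

√[7·2!4!2!/9! · 4!2!3!1!5!1!] = √(64)
  +(−1)^1/∏(1,1,1,2,3,0)! = -1/12  (running -1/12)
  +(−1)^2/∏(2,0,0,1,4,1)! = 1/48  (running -1/16)
⟨..|..⟩ = √(64)·(-1/16) = -0.500000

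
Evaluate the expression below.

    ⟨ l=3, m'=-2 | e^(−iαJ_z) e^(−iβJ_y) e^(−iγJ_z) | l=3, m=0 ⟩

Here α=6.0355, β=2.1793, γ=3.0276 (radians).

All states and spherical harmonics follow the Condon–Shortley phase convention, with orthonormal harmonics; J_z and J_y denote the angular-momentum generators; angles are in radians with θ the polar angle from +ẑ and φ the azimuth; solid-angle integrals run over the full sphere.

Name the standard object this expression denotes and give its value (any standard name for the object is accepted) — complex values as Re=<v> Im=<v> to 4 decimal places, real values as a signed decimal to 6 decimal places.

This is a Wigner D-matrix element — the rotation-matrix element ⟨l m'| R(α,β,γ) |l m⟩ in the angular-momentum basis.
Split into d^3_{-2,0}(β=2.1793) × two z-phases.
Half-angle: c=0.462796, s=0.886465. N=√(1·120·6·6)=65.726707
k: max(0,(0)−(-2))=2 … min(3+(0),3−(-2))=3
  k=2: (−1)^0·65.7267/(12)·0.4628^4·0.8865^2 = +0.197443
  k=3: (−1)^1·65.7267/(12)·0.4628^2·0.8865^4 = -0.724412
d^3_{-2,0}(2.1793) = +0.197443 -0.724412 = -0.526969
Phases: e^{-i·(-2)·6.0355}=+0.879793-0.475358i, e^{-i·(0)·3.0276}=+1.000000+0.000000i ⇒ D=-0.463624+0.250499i

Wigner D-matrix element, Re=-0.4636 Im=0.2505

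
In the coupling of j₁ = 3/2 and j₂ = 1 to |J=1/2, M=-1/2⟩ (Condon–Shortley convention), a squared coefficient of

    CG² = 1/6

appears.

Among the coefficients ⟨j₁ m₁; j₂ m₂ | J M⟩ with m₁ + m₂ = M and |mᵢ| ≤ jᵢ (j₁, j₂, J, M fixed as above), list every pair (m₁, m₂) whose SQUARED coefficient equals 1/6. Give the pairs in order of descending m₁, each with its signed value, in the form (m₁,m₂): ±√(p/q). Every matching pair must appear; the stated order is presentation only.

(1/2,-1): +√(1/6)

Admissible pairs with m₁+m₂ = M = -1/2: (-3/2,1), (-1/2,0), (1/2,-1)
  (m₁,m₂)=(1/2,-1): CG² = 1/6, CG = +√(1/6)   ← matches the target
  (m₁,m₂)=(-1/2,0): CG² = 1/3, CG = −√(1/3)
  (m₁,m₂)=(-3/2,1): CG² = 1/2, CG = +√(1/2)
Pairs with CG² = 1/6: (1/2,-1): +√(1/6)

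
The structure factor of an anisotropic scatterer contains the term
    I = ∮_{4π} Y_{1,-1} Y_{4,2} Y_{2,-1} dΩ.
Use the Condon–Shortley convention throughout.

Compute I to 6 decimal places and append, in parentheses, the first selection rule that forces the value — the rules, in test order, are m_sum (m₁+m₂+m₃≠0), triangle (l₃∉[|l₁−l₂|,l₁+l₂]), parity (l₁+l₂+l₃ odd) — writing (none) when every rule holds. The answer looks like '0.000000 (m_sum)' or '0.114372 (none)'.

0.000000 (triangle)

|1−4|≤2≤1+4 violated ⇒ I = 0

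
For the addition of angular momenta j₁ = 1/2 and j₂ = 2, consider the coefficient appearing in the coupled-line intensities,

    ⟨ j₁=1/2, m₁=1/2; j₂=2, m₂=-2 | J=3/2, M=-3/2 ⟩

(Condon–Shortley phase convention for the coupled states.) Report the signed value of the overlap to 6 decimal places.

+√(4/5) = +0.894427

√[4·1!0!3!/5! · 1!0!0!4!0!3!] = √(144/5)
  +(−1)^0/∏(0,1,0,0,0,3)! = 1/6  (running 1/6)
⟨..|..⟩ = √(144/5)·(1/6) = +0.894427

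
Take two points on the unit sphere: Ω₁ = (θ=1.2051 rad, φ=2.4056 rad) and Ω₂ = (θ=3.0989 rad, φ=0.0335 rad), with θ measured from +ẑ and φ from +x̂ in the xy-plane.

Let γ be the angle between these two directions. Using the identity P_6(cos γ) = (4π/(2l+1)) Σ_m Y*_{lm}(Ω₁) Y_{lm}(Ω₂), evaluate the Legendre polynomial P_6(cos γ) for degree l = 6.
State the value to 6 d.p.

Summing Y*_{l m}(θ₁,φ₁)·Y_{l m}(θ₂,φ₂) over m ∈ [−6, 6]; prefactor 4π/(2·6+1) = 0.966644:
  m=-6: (-0.09361 + 0.30647j) × (0.00000 - 0.00000j) = -0.00000 + 0.00000j  (running Σ = -0.00000 + 0.00000j)
  m=-5: (0.36494 - 0.21795j) × (-0.00000 + 0.00000j) = -0.00000 + 0.00000j  (running Σ = -0.00000 + 0.00000j)
  m=-4: (-0.10820 - 0.02167j) × (0.00001 - 0.00000j) = -0.00000 - 0.00000j  (running Σ = -0.00000 - 0.00000j)
  m=-3: (-0.17984 - 0.24297j) × (-0.00040 + 0.00004j) = 0.00008 + 0.00009j  (running Σ = 0.00008 + 0.00009j)
  m=-2: (-0.02136 + 0.21543j) × (0.00942 - 0.00063j) = -0.00007 + 0.00204j  (running Σ = 0.00002 + 0.00213j)
  m=-1: (-0.17369 + 0.15732j) × (-0.13931 + 0.00467j) = 0.02346 - 0.02273j  (running Σ = 0.02348 - 0.02059j)
  m=0: (0.23896 + 0.00000j) × (0.99773 + 0.00000j) = 0.23842 + 0.00000j  (running Σ = 0.26190 - 0.02059j)
  m=1: (0.17369 + 0.15732j) × (0.13931 + 0.00467j) = 0.02346 + 0.02273j  (running Σ = 0.28536 + 0.00213j)
  m=2: (-0.02136 - 0.21543j) × (0.00942 + 0.00063j) = -0.00007 - 0.00204j  (running Σ = 0.28530 + 0.00009j)
  m=3: (0.17984 - 0.24297j) × (0.00040 + 0.00004j) = 0.00008 - 0.00009j  (running Σ = 0.28538 - 0.00000j)
  m=4: (-0.10820 + 0.02167j) × (0.00001 + 0.00000j) = -0.00000 + 0.00000j  (running Σ = 0.28538 + 0.00000j)
  m=5: (-0.36494 - 0.21795j) × (0.00000 + 0.00000j) = -0.00000 - 0.00000j  (running Σ = 0.28538 + 0.00000j)
  m=6: (-0.09361 - 0.30647j) × (0.00000 + 0.00000j) = -0.00000 - 0.00000j  (running Σ = 0.28538 - 0.00000j)
Σ over m = 0.28538 - 0.00000j; ×(4π/13) → 0.27586 - 0.00000j. Real part: 0.275857

0.275857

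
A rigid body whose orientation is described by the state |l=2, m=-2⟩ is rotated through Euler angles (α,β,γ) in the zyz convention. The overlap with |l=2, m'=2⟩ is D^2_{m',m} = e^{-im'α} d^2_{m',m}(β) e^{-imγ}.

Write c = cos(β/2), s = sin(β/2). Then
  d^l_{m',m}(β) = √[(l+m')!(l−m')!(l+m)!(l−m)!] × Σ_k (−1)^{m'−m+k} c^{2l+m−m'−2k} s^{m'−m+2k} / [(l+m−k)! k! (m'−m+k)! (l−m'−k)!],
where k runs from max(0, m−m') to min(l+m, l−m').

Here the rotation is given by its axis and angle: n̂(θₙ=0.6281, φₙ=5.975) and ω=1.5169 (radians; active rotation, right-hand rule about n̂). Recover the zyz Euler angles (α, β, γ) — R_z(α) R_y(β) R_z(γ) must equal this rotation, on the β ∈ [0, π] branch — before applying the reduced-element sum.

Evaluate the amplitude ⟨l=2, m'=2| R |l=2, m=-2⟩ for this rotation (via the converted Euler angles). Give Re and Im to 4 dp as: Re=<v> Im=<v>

Axis–angle → zyz. n̂ = (sinθₙcosφₙ, sinθₙsinφₙ, cosθₙ) = (+0.559924, -0.178239, +0.809145), ω = 1.5169.
R = I cosω + sinω [n̂]ₓ + (1−cosω) n̂n̂ᵀ gives
  R = [+0.350496, -0.902395, +0.250673; +0.713546, +0.083928, -0.695563; +0.606634, +0.422658, +0.673317]
β = atan2(√(R₁₃²+R₂₃²), R₃₃) = 0.832111; α = atan2(R₂₃, R₁₃) mod 2π = 5.058288; γ = atan2(R₃₂, −R₃₁) mod 2π = 2.533066
Split into d^2_{2,-2}(β=0.8321) × two z-phases.
c=cos(0.832111/2)=0.914690, s=sin(0.832111/2)=0.404155; N=√[24·1·1·24]=24.000000
The bounds max(0,m−m')=0 and min(l+m,l−m')=0 give 1 term
  k=0: (−1)^4·24.0000/(24)·0.9147^0·0.4042^4 = +0.026680
d^2_{2,-2}(0.8321) = +0.026680
Phases: e^{-i·(2)·5.0583}=-0.770100+0.637923i, e^{-i·(-2)·2.5331}=+0.346412-0.938082i ⇒ D=+0.008849+0.025170i

Re=0.0088 Im=0.0252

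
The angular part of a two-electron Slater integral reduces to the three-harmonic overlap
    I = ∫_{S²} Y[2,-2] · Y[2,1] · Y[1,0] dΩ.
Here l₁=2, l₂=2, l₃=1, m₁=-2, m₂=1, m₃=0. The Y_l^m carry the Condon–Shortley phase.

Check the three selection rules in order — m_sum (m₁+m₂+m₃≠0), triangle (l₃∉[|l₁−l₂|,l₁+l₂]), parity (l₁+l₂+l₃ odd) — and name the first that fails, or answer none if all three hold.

azimuthal sum: -2 + 1 + 0 = -1  ✗
0 ≤ 1 ≤ 4 (triangle on l)
L = 2 + 2 + 1 = 5 (odd)

m_sum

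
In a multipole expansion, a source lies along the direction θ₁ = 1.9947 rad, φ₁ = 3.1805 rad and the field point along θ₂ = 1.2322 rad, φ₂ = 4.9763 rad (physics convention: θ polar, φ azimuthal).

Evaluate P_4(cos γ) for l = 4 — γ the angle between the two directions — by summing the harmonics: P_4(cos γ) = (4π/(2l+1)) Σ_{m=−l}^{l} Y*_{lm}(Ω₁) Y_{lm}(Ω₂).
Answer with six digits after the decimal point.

0.021383

Addition theorem: P_4(cos γ) = (4π/9) Σ_m Y*_{lm}(Ω₁) Y_{lm}(Ω₂), m = −4…4:
  m=-4: (+0.301768+0.047347i) × (+0.172566-0.304810i) = +0.066507-0.083811i  (running Σ = +0.066507-0.083811i)
  m=-3: (+0.387225+0.045404i) × (-0.248258-0.245132i) = -0.085001-0.106193i  (running Σ = -0.018495-0.190004i)
  m=-2: (+0.051067+0.003982i) × (+0.058537-0.034127i) = +0.003125-0.001510i  (running Σ = -0.015370-0.191514i)
  m=-1: (-0.321803-0.012527i) × (-0.086132-0.318754i) = +0.023724+0.103655i  (running Σ = +0.008355-0.087859i)
  m=0: (-0.113586-0.000000i) × (+0.012280+0.000000i) = -0.001395-0.000000i  (running Σ = +0.006960-0.087859i)
  m=1: (+0.321803-0.012527i) × (+0.086132-0.318754i) = +0.023724-0.103655i  (running Σ = +0.030684-0.191514i)
  m=2: (+0.051067-0.003982i) × (+0.058537+0.034127i) = +0.003125+0.001510i  (running Σ = +0.033809-0.190004i)
  m=3: (-0.387225+0.045404i) × (+0.248258-0.245132i) = -0.085001+0.106193i  (running Σ = -0.051192-0.083811i)
  m=4: (+0.301768-0.047347i) × (+0.172566+0.304810i) = +0.066507+0.083811i  (running Σ = +0.015314+0.000000i)
Σ over m = +0.015314+0.000000i; ×(4π/9) → +0.021383+0.000000i. Real part: 0.021383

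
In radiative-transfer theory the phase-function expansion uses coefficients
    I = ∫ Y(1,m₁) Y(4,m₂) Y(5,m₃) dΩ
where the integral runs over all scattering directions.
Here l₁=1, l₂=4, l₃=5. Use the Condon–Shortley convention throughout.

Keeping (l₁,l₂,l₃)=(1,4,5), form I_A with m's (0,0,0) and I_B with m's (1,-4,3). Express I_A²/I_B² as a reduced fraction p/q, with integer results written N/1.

25/1

Same 1,4,5: normalisation and zero-m 3j drop out of the ratio.
A: Δ: 0! 2! 8! / 11! → 1/495; sum: t=0:+1/576 = 1/576; 3j²(1 4 5; 0 0 0) = Δ·Π!·Σ² = 5/99  (sign -1)
B: Δ: 0! 2! 8! / 11! → 1/495; sum: t=0:+1/80640 = 1/80640; 3j²(1 4 5; 1 -4 3) = Δ·Π!·Σ² = 1/495  (sign +1)
I_A²/I_B² = (5/99)/(1/495) = 25/1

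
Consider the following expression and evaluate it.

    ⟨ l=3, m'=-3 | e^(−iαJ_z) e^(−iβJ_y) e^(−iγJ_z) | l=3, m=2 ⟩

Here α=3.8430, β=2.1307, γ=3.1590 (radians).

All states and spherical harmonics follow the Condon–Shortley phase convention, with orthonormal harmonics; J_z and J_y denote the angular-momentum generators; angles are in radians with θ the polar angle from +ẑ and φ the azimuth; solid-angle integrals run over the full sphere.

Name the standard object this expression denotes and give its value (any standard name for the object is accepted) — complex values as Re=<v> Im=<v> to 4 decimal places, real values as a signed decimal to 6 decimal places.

This is a Wigner D-matrix element — the rotation-matrix element ⟨l m'| R(α,β,γ) |l m⟩ in the angular-momentum basis.
First d^3_{-3,2}(β=2.1307), then the phase factors e^{-i(-3)α} and e^{-i(2)γ}:
c=cos(2.130700/2)=0.484198, s=sin(2.130700/2)=0.874958; N=√[1·720·120·1]=293.938769
Admissible k: 5..5 (factorial args all ≥0)
  k=5: (−1)^0·293.9388/(120)·0.4842^1·0.8750^5 = +0.608185
d^3_{-3,2}(2.1307) = +0.608185
Attach z-rotation phases: D = e^{-i(-3)(3.8430)}·(+0.608185)·e^{-i(2)(3.1590)} = +0.290838-0.534137i

Wigner D-matrix element, Re=0.2908 Im=-0.5341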